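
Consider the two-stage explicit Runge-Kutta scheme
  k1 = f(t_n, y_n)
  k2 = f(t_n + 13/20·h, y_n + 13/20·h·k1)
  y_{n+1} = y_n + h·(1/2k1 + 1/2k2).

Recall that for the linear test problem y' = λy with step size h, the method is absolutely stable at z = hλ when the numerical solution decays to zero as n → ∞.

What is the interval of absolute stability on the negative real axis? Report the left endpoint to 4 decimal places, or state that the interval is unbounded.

(-3.0769, 0).

With y'=λy (z=hλ):
  k1=λy_n ⇒ h·k1=z·y_n;  k2=λ(1+13/20z)y_n ⇒ h·k2=z(1+13/20z)y_n
  y_{n+1}/y_n = 1 + 1/2z + 1/2z(1+13/20z) = 1 + z + 13/40z²
  Hence R(z) = 1 + z + 13/40z².

Boundary: |R(x)|=1, x<0.
x=-1.21: |R|=0.2658
R=1: x+13/40x²=0 ⇒ x=−40/13=-3.0769; min R=1−1/(4·13/40)=0.2308>−1
Confirm numerically:
  x=-2.513: |R|=0.53943 <1
  x=-2.316: |R|=0.42725 <1
  x=-2.290: |R|=0.41433 <1
  x=-2.092: |R|=0.33035 <1
  x=-3.470: |R|=1.44329 >1
  x=-3.261: |R|=1.19509 >1
  x=-3.228: |R|=1.15849 >1
Stable set (-3.0769, 0).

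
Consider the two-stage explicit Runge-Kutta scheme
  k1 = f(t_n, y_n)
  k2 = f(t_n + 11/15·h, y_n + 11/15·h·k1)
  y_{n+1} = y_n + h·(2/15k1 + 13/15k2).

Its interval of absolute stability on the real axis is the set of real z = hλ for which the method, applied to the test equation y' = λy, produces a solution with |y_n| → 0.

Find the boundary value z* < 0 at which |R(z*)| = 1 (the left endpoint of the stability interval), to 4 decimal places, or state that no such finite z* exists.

left endpoint -1.5734.

Test eqn y'=λy, z=hλ:
  k1=λy_n ⇒ h·k1=z·y_n;  k2=λ(1+11/15z)y_n ⇒ h·k2=z(1+11/15z)y_n
  y_{n+1}/y_n = 1 + 2/15z + 13/15z(1+11/15z) = 1 + z + 143/225z²
  R(z) = 1 + z + 143/225z².

Boundary: |R(x)|=1, x<0.
x=-0.72: |R|=0.6095
R=1: x+143/225x²=0 ⇒ x=−225/143=-1.5734; min R=1−1/(4·143/225)=0.6066>−1
Confirm numerically:
  x=-1.238: |R|=0.73608 <1
  x=-0.974: |R|=0.62894 <1
  x=-0.828: |R|=0.60773 <1
  x=-0.807: |R|=0.60690 <1
  x=-2.029: |R|=1.58748 >1
  x=-1.731: |R|=1.17335 >1
Interval (-1.5734, 0).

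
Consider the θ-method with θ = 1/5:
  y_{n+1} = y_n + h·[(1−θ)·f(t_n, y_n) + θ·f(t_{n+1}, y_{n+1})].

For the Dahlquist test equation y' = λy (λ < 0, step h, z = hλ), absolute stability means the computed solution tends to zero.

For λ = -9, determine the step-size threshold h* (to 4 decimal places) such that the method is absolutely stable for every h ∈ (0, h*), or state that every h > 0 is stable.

(-3.3333,0); λ=-9 ⇒ h* = (10/3)/9 = 0.3704.

With y'=λy (z=hλ):
  y_{n+1} = y_n + z·[4/5·y_n + 1/5·y_{n+1}] ⇒ (1 − 1/5z)y_{n+1} = (1 + 4/5z)y_n
  so R(z) = (1 + 4/5z)/(1 − 1/5z).

Find x<0 with |R(x)|<1.
x=-0.93: |R|=0.2159
R=−1: 1+4/5x = −1+1/5x ⇒ -3/5x=2 ⇒ x=2/(-3/5)=-3.3333
Confirm numerically:
  x=-3.219: |R|=0.95827 <1
  x=-1.411: |R|=0.10045 <1
  x=-1.366: |R|=0.07289 <1
  x=-3.716: |R|=1.13171 >1
  x=-3.627: |R|=1.10212 >1
  x=-3.542: |R|=1.07328 >1
So |R|<1 on (-3.3333, 0).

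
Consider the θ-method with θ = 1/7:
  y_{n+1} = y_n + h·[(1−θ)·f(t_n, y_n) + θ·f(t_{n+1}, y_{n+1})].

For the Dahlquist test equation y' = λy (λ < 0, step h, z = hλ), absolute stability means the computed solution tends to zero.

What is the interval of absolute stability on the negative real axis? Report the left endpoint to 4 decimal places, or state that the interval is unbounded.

On y'=λy, z=hλ:
  y_{n+1} = y_n + z·[6/7·y_n + 1/7·y_{n+1}] ⇒ (1 − 1/7z)y_{n+1} = (1 + 6/7z)y_n
  Hence R(z) = (1 + 6/7z)/(1 − 1/7z).

Need |R(x)|<1, x<0.
x=-0.78: |R|=0.2982
R=−1: 1+6/7x = −1+1/7x ⇒ -5/7x=2 ⇒ x=2/(-5/7)=-2.8000
Confirm numerically:
  x=-2.018: |R|=0.56642 <1
  x=-1.810: |R|=0.43814 <1
  x=-1.551: |R|=0.26968 <1
  x=-1.535: |R|=0.25893 <1
  x=-3.295: |R|=1.24041 >1
  x=-3.167: |R|=1.18049 >1
  x=-3.162: |R|=1.17811 >1
Stable set (-2.8000, 0).

z∈(-2.8000,0).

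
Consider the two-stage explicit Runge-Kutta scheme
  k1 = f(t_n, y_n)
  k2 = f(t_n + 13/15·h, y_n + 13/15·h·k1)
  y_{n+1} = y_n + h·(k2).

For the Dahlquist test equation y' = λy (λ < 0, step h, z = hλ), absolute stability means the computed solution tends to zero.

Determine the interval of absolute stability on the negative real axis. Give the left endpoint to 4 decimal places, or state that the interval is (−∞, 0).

With y'=λy (z=hλ):
  k1=λy_n ⇒ h·k1=z·y_n;  k2=λ(1+13/15z)y_n ⇒ h·k2=z(1+13/15z)y_n
  y_{n+1}/y_n = 1 + z(1+13/15z) = 1 + z + 13/15z²
  Hence R(z) = 1 + z + 13/15z².

Need |R(x)|<1, x<0.
x=-1.6: |R|=1.6187
R=1: x+13/15x²=0 ⇒ x=−15/13=-1.1538; min R=1−1/(4·13/15)=0.7115>−1
Confirm numerically:
  x=-1.067: |R|=0.91969 <1
  x=-0.723: |R|=0.73003 <1
  x=-0.629: |R|=0.71389 <1
  x=-0.511: |R|=0.71530 <1
  x=-1.707: |R|=1.81834 >1
  x=-1.617: |R|=1.64906 >1
  x=-1.519: |R|=1.48071 >1
Interval (-1.1538, 0).

z∈(-1.1538,0).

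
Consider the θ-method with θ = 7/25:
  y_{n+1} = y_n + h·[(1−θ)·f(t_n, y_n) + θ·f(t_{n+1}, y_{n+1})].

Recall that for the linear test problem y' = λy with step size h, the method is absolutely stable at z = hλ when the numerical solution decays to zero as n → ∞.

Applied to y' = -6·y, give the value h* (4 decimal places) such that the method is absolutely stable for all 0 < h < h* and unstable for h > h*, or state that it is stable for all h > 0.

With y'=λy (z=hλ):
  y_{n+1} = y_n + z·[18/25·y_n + 7/25·y_{n+1}] ⇒ (1 − 7/25z)y_{n+1} = (1 + 18/25z)y_n
  ⇒ R(z) = (1 + 18/25z)/(1 − 7/25z).

Solve |R(x)|<1 on ℝ⁻.
x=-1.22: |R|=0.0906
R=−1: 1+18/25x = −1+7/25x ⇒ -11/25x=2 ⇒ x=2/(-11/25)=-4.5455
Confirm numerically:
  x=-3.795: |R|=0.83991 <1
  x=-3.701: |R|=0.81753 <1
  x=-3.275: |R|=0.70840 <1
  x=-2.526: |R|=0.47955 <1
  x=-4.672: |R|=1.02412 >1
  x=-4.571: |R|=1.00493 >1
So |R|<1 on (-4.5455, 0).

(-4.5455,0); λ=-6 ⇒ h* = (50/11)/6 = 0.7576.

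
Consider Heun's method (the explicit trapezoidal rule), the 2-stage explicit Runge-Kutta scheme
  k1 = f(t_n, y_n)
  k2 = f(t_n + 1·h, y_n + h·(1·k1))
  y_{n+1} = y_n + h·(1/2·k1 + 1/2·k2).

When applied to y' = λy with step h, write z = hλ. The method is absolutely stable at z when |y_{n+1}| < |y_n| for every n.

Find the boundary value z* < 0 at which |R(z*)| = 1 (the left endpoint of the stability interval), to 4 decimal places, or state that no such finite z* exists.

Set f=λy, z=hλ:
  order 2, 2-stage ⇒ R(z)=1+z+z^2/2
  (e.g. R(-1.17)=0.51445, |R|=0.51445)

Boundary: |R(x)|=1, x<0.
x=-1.17: |R|=0.5144
|R(-2.14)|=1.1498 |R(-1.48)|=0.6152 |R(-0.77)|=0.5264
Bisect:
  x_lo=-2.3615 |R|=1.4269  x_hi=-0.0777 |R|=0.9253
  mid=-1.21962 |R|=0.52412 →hi
  mid=-1.79057 |R|=0.81250 →hi
  mid=-2.07604 |R|=1.07893 →lo
  mid=-1.93330 |R|=0.93553 →hi
  mid=-2.00467 |R|=1.00468 →lo
  mid=-1.96899 |R|=0.96947 →hi
  mid=-1.98683 |R|=0.98692 →hi
  ...
  [-2.00007,-1.99993] ⇒ x*=-2.0000
So |R|<1 on (-2.0000, 0).

z* = -2.0000.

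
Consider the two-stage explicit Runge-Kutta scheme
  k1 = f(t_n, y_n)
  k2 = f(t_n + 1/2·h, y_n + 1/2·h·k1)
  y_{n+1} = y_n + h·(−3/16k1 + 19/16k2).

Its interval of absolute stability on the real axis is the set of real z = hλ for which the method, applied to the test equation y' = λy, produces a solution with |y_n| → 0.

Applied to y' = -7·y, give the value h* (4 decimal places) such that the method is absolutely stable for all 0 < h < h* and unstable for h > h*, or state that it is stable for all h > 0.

On y'=λy, z=hλ:
  k1=λy_n ⇒ h·k1=z·y_n;  k2=λ(1+1/2z)y_n ⇒ h·k2=z(1+1/2z)y_n
  y_{n+1}/y_n = 1 − 3/16z + 19/16z(1+1/2z) = 1 + z + 19/32z²
  so R(z) = 1 + z + 19/32z².

Find x<0 with |R(x)|<1.
x=-1.59: |R|=0.9111
R=1: x+19/32x²=0 ⇒ x=−32/19=-1.6842; min R=1−1/(4·19/32)=0.5789>−1
Confirm numerically:
  x=-1.479: |R|=0.81979 <1
  x=-1.429: |R|=0.78346 <1
  x=-1.236: |R|=0.67107 <1
  x=-0.783: |R|=0.58102 <1
  x=-2.085: |R|=1.49616 >1
  x=-2.067: |R|=1.46979 >1
So |R|<1 on (-1.6842, 0).

(-1.6842,0); λ=-7 ⇒ h* = (32/19)/7 = 0.2406.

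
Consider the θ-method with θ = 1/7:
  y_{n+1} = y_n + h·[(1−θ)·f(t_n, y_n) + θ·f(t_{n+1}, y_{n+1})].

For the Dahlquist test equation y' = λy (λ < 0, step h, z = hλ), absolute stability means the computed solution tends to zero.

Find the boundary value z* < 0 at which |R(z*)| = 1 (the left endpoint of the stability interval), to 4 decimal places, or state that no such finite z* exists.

With y'=λy (z=hλ):
  y_{n+1} = y_n + z·[6/7·y_n + 1/7·y_{n+1}] ⇒ (1 − 1/7z)y_{n+1} = (1 + 6/7z)y_n
  so R(z) = (1 + 6/7z)/(1 − 1/7z).

Solve |R(x)|<1 on ℝ⁻.
x=-1.6: |R|=0.3023
R=−1: 1+6/7x = −1+1/7x ⇒ -5/7x=2 ⇒ x=2/(-5/7)=-2.8000
Confirm numerically:
  x=-2.633: |R|=0.91332 <1
  x=-1.399: |R|=0.16597 <1
  x=-1.382: |R|=0.15414 <1
  x=-3.378: |R|=1.27847 >1
  x=-3.061: |R|=1.12971 >1
So |R|<1 on (-2.8000, 0).

z* = -2.8000.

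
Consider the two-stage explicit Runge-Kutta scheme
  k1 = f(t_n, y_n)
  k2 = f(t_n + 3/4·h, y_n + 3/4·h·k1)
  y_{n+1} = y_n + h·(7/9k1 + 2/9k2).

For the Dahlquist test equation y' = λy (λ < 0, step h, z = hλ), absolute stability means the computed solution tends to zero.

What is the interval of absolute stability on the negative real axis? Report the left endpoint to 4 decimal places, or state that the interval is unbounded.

Test eqn y'=λy, z=hλ:
  k1=λy_n ⇒ h·k1=z·y_n;  k2=λ(1+3/4z)y_n ⇒ h·k2=z(1+3/4z)y_n
  y_{n+1}/y_n = 1 + 7/9z + 2/9z(1+3/4z) = 1 + z + 1/6z²
  ⇒ R(z) = 1 + z + 1/6z².

Find x<0 with |R(x)|<1.
x=-0.95: |R|=0.2004
R=1: x+1/6x²=0 ⇒ x=−6=-6.0000; min R=1−1/(4·1/6)=-0.5000>−1
Confirm numerically:
  x=-4.885: |R|=0.09220 <1
  x=-4.057: |R|=0.31379 <1
  x=-2.996: |R|=0.50000 <1
  x=-2.521: |R|=0.46176 <1
  x=-6.411: |R|=1.43915 >1
  x=-6.342: |R|=1.36149 >1
So |R|<1 on (-6.0000, 0).

(-6.0000, 0).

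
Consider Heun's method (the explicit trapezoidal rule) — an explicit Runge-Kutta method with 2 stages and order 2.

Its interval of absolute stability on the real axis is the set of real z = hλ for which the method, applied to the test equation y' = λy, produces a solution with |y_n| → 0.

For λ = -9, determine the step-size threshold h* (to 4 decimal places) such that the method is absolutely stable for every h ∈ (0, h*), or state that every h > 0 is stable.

Set f=λy, z=hλ:
  order 2, 2-stage ⇒ R(z)=1+z+z^2/2
  (e.g. R(-0.73)=0.53645, |R|=0.53645)

Find x<0 with |R(x)|<1.
x=-0.73: |R|=0.5364
|R(-0.96)|=0.5008 |R(-0.9)|=0.5050 |R(-0.77)|=0.5264
Bisect:
  x_lo=-2.3540 |R|=1.4167  x_hi=-0.3915 |R|=0.6851
  mid=-1.37277 |R|=0.56948 →hi
  mid=-1.86341 |R|=0.87274 →hi
  mid=-2.10873 |R|=1.11464 →lo
  mid=-1.98607 |R|=0.98617 →hi
  mid=-2.04740 |R|=1.04852 →lo
  mid=-2.01673 |R|=1.01687 →lo
  mid=-2.00140 |R|=1.00140 →lo
  ...
  [-2.00008,-1.99996] ⇒ x*=-2.0000
Interval (-2.0000, 0).

(-2.0000,0); λ=-9 ⇒ h* = 0.2222.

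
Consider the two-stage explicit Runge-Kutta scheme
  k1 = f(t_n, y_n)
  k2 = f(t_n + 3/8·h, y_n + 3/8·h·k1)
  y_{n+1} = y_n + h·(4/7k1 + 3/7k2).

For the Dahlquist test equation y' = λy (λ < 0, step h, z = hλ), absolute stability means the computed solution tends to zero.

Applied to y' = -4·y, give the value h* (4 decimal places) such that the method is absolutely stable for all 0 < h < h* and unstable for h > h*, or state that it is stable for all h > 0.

(-6.2222,0); λ=-4 ⇒ h* = (56/9)/4 = 1.5556.

On y'=λy, z=hλ:
  k1=λy_n ⇒ h·k1=z·y_n;  k2=λ(1+3/8z)y_n ⇒ h·k2=z(1+3/8z)y_n
  y_{n+1}/y_n = 1 + 4/7z + 3/7z(1+3/8z) = 1 + z + 9/56z²
  ⇒ R(z) = 1 + z + 9/56z².

Solve |R(x)|<1 on ℝ⁻.
x=-1.5: |R|=0.1384
R=1: x+9/56x²=0 ⇒ x=−56/9=-6.2222; min R=1−1/(4·9/56)=-0.5556>−1
Confirm numerically:
  x=-5.618: |R|=0.45445 <1
  x=-4.737: |R|=0.13070 <1
  x=-4.203: |R|=0.36395 <1
  x=-2.758: |R|=0.53552 <1
  x=-6.745: |R|=1.56670 >1
  x=-6.740: |R|=1.56086 >1
  x=-6.260: |R|=1.03801 >1
Stable set (-6.2222, 0).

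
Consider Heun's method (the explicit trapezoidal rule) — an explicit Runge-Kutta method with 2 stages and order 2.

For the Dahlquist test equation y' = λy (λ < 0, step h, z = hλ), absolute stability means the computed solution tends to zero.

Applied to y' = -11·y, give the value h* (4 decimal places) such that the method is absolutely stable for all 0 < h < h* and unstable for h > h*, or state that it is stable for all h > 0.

(-2.0000,0); λ=-11 ⇒ h* = 0.1818.

Set f=λy, z=hλ:
  order 2, 2-stage ⇒ R(z)=1+z+z^2/2
  (e.g. R(-1.05)=0.50125, |R|=0.50125)

Boundary: |R(x)|=1, x<0.
x=-1.05: |R|=0.5012
|R(-2.39)|=1.4661 |R(-1.16)|=0.5128 |R(-0.69)|=0.5481
Bisect:
  x_lo=-2.6711 |R|=1.8962  x_hi=-0.1062 |R|=0.8994
  mid=-1.38866 |R|=0.57553 →hi
  mid=-2.02987 |R|=1.03031 →lo
  mid=-1.70926 |R|=0.75153 →hi
  mid=-1.86957 |R|=0.87807 →hi
  mid=-1.94972 |R|=0.95098 →hi
  mid=-1.98979 |R|=0.98985 →hi
  mid=-2.00983 |R|=1.00988 →lo
  mid=-1.99981 |R|=0.99981 →hi
  ...
  [-2.00012,-1.99997] ⇒ x*=-2.0000
Stable set (-2.0000, 0).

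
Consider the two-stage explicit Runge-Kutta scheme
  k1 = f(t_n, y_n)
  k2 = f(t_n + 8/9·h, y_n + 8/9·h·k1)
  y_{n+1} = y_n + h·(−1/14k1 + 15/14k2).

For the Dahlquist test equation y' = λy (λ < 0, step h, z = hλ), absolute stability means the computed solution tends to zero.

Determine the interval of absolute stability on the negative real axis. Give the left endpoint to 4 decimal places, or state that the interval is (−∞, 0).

Test eqn y'=λy, z=hλ:
  k1=λy_n ⇒ h·k1=z·y_n;  k2=λ(1+8/9z)y_n ⇒ h·k2=z(1+8/9z)y_n
  y_{n+1}/y_n = 1 − 1/14z + 15/14z(1+8/9z) = 1 + z + 20/21z²
  ⇒ R(z) = 1 + z + 20/21z².

Need |R(x)|<1, x<0.
x=-0.65: |R|=0.7524
R=1: x+20/21x²=0 ⇒ x=−21/20=-1.0500; min R=1−1/(4·20/21)=0.7375>−1
Confirm numerically:
  x=-0.950: |R|=0.90952 <1
  x=-0.588: |R|=0.74128 <1
  x=-0.565: |R|=0.73902 <1
  x=-1.632: |R|=1.90459 >1
  x=-1.182: |R|=1.14859 >1
  x=-1.135: |R|=1.09188 >1
Interval (-1.0500, 0).

(-1.0500, 0).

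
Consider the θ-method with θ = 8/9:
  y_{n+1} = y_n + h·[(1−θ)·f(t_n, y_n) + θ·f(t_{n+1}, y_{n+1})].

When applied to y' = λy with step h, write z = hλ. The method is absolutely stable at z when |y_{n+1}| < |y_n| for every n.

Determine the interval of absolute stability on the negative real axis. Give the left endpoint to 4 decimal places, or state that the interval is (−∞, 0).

On y'=λy, z=hλ:
  y_{n+1} = y_n + z·[1/9·y_n + 8/9·y_{n+1}] ⇒ (1 − 8/9z)y_{n+1} = (1 + 1/9z)y_n
  so R(z) = (1 + 1/9z)/(1 − 8/9z).

Find x<0 with |R(x)|<1.
x=-1.52: |R|=0.3535
x=-2: |R|=0.2800
x=-10: |R|=0.0112
x=-100: |R|=0.1125
θ=8/9≥1/2 ⇒ |1+1/9x|<|1−8/9x| ∀x<0 ⇒ stable on all of ℝ⁻.

unbounded; (−∞, 0).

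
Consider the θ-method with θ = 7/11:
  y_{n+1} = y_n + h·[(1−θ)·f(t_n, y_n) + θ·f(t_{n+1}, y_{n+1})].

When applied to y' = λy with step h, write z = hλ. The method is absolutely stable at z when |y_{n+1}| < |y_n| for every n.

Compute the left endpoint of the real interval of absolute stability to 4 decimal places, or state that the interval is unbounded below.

(−∞, 0) — no finite endpoint.

With y'=λy (z=hλ):
  y_{n+1} = y_n + z·[4/11·y_n + 7/11·y_{n+1}] ⇒ (1 − 7/11z)y_{n+1} = (1 + 4/11z)y_n
  so R(z) = (1 + 4/11z)/(1 − 7/11z).

Need |R(x)|<1, x<0.
x=-1.56: |R|=0.2172
x=-2: |R|=0.1200
x=-10: |R|=0.3580
x=-100: |R|=0.5471
θ=7/11≥1/2 ⇒ |1+4/11x|<|1−7/11x| ∀x<0 ⇒ stable on all of ℝ⁻.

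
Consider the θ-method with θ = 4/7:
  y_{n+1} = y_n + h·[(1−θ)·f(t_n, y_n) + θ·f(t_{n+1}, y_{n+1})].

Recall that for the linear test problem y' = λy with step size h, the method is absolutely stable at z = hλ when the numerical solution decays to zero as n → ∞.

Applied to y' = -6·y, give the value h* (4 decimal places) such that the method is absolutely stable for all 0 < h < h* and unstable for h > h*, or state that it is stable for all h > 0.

On y'=λy, z=hλ:
  y_{n+1} = y_n + z·[3/7·y_n + 4/7·y_{n+1}] ⇒ (1 − 4/7z)y_{n+1} = (1 + 3/7z)y_n
  Hence R(z) = (1 + 3/7z)/(1 − 4/7z).

Boundary: |R(x)|=1, x<0.
x=-1.53: |R|=0.1837
x=-2: |R|=0.0667
x=-10: |R|=0.4894
x=-100: |R|=0.7199
θ=4/7≥1/2 ⇒ |1+3/7x|<|1−4/7x| ∀x<0 ⇒ stable on all of ℝ⁻.

interval (−∞, 0). Any h>0 works for λ=-6.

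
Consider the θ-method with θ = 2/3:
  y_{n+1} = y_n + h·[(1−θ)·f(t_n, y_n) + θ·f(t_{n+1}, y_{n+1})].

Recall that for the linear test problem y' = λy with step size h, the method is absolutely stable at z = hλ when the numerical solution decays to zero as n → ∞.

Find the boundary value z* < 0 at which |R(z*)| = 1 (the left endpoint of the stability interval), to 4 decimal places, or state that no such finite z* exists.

interval (−∞, 0).

With y'=λy (z=hλ):
  y_{n+1} = y_n + z·[1/3·y_n + 2/3·y_{n+1}] ⇒ (1 − 2/3z)y_{n+1} = (1 + 1/3z)y_n
  so R(z) = (1 + 1/3z)/(1 − 2/3z).

Solve |R(x)|<1 on ℝ⁻.
x=-1.01: |R|=0.3964
x=-2: |R|=0.1429
x=-10: |R|=0.3043
x=-100: |R|=0.4778
θ=2/3≥1/2 ⇒ |1+1/3x|<|1−2/3x| ∀x<0 ⇒ unbounded interval.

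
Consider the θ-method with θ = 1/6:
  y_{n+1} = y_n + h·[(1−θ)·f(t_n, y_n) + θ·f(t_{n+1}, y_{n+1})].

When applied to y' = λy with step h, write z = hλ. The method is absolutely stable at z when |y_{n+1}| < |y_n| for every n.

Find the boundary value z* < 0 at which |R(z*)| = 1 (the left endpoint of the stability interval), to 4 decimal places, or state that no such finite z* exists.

Set f=λy, z=hλ:
  y_{n+1} = y_n + z·[5/6·y_n + 1/6·y_{n+1}] ⇒ (1 − 1/6z)y_{n+1} = (1 + 5/6z)y_n
  so R(z) = (1 + 5/6z)/(1 − 1/6z).

Solve |R(x)|<1 on ℝ⁻.
x=-1.25: |R|=0.0345
R=−1: 1+5/6x = −1+1/6x ⇒ -2/3x=2 ⇒ x=2/(-2/3)=-3.0000
Confirm numerically:
  x=-2.934: |R|=0.97045 <1
  x=-2.473: |R|=0.75121 <1
  x=-2.124: |R|=0.56869 <1
  x=-1.812: |R|=0.39171 <1
  x=-3.482: |R|=1.20333 >1
  x=-3.054: |R|=1.02386 >1
Interval (-3.0000, 0).

z* = -3.0000.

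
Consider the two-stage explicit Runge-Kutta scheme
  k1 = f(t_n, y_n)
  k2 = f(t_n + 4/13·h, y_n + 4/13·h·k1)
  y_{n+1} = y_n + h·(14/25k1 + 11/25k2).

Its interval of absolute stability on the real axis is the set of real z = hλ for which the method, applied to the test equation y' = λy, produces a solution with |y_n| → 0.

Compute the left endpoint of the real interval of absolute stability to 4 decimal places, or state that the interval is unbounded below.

Test eqn y'=λy, z=hλ:
  k1=λy_n ⇒ h·k1=z·y_n;  k2=λ(1+4/13z)y_n ⇒ h·k2=z(1+4/13z)y_n
  y_{n+1}/y_n = 1 + 14/25z + 11/25z(1+4/13z) = 1 + z + 44/325z²
  ⇒ R(z) = 1 + z + 44/325z².

Need |R(x)|<1, x<0.
x=-1.16: |R|=0.0222
R=1: x+44/325x²=0 ⇒ x=−325/44=-7.3864; min R=1−1/(4·44/325)=-0.8466>−1
Confirm numerically:
  x=-5.306: |R|=0.49443 <1
  x=-4.548: |R|=0.74766 <1
  x=-3.518: |R|=0.84244 <1
  x=-7.925: |R|=1.57792 >1
  x=-7.864: |R|=1.50852 >1
  x=-7.482: |R|=1.09687 >1
Interval (-7.3864, 0).

left endpoint -7.3864.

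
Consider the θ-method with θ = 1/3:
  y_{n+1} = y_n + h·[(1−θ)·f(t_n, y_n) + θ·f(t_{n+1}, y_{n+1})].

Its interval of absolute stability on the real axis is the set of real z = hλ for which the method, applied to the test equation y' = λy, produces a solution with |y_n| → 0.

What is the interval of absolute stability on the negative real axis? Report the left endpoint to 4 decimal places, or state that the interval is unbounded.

(-6.0000, 0).

With y'=λy (z=hλ):
  y_{n+1} = y_n + z·[2/3·y_n + 1/3·y_{n+1}] ⇒ (1 − 1/3z)y_{n+1} = (1 + 2/3z)y_n
  Hence R(z) = (1 + 2/3z)/(1 − 1/3z).

Boundary: |R(x)|=1, x<0.
x=-1.8: |R|=0.1250
R=−1: 1+2/3x = −1+1/3x ⇒ -1/3x=2 ⇒ x=2/(-1/3)=-6.0000
Confirm numerically:
  x=-5.646: |R|=0.95906 <1
  x=-5.109: |R|=0.89012 <1
  x=-3.645: |R|=0.64560 <1
  x=-6.351: |R|=1.03754 >1
  x=-6.266: |R|=1.02871 >1
  x=-6.131: |R|=1.01435 >1
So |R|<1 on (-6.0000, 0).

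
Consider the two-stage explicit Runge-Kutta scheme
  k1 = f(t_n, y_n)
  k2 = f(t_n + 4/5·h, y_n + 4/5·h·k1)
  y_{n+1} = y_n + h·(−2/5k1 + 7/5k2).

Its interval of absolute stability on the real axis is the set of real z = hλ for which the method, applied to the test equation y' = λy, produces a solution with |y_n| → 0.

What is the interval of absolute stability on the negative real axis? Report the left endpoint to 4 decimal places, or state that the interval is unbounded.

With y'=λy (z=hλ):
  k1=λy_n ⇒ h·k1=z·y_n;  k2=λ(1+4/5z)y_n ⇒ h·k2=z(1+4/5z)y_n
  y_{n+1}/y_n = 1 − 2/5z + 7/5z(1+4/5z) = 1 + z + 28/25z²
  R(z) = 1 + z + 28/25z².

Find x<0 with |R(x)|<1.
x=-0.72: |R|=0.8606
R=1: x+28/25x²=0 ⇒ x=−25/28=-0.8929; min R=1−1/(4·28/25)=0.7768>−1
Confirm numerically:
  x=-0.768: |R|=0.89260 <1
  x=-0.630: |R|=0.81453 <1
  x=-0.456: |R|=0.77689 <1
  x=-1.110: |R|=1.26995 >1
  x=-0.922: |R|=1.03009 >1
Stable set (-0.8929, 0).

z∈(-0.8929,0).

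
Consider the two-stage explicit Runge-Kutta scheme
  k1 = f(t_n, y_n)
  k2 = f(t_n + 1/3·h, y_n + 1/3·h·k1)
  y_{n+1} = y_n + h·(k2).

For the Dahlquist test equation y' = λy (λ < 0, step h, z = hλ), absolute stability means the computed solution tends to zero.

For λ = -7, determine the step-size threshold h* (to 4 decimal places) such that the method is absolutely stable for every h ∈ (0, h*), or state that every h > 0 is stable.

(-3.0000,0); λ=-7 ⇒ h* = (3)/7 = 0.4286.

With y'=λy (z=hλ):
  k1=λy_n ⇒ h·k1=z·y_n;  k2=λ(1+1/3z)y_n ⇒ h·k2=z(1+1/3z)y_n
  y_{n+1}/y_n = 1 + z(1+1/3z) = 1 + z + 1/3z²
  so R(z) = 1 + z + 1/3z².

Find x<0 with |R(x)|<1.
x=-0.99: |R|=0.3367
R=1: x+1/3x²=0 ⇒ x=−3=-3.0000; min R=1−1/(4·1/3)=0.2500>−1
Confirm numerically:
  x=-2.467: |R|=0.56170 <1
  x=-2.278: |R|=0.45176 <1
  x=-1.361: |R|=0.25644 <1
  x=-1.310: |R|=0.26203 <1
  x=-3.577: |R|=1.68798 >1
  x=-3.510: |R|=1.59670 >1
  x=-3.353: |R|=1.39454 >1
So |R|<1 on (-3.0000, 0).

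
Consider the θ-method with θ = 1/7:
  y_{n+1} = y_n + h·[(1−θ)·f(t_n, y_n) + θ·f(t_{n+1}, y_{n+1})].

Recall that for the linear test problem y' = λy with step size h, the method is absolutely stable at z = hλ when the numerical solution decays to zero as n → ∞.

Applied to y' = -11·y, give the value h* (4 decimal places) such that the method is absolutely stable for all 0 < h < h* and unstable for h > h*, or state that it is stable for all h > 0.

(-2.8000,0); λ=-11 ⇒ h* = (14/5)/11 = 0.2545.

With y'=λy (z=hλ):
  y_{n+1} = y_n + z·[6/7·y_n + 1/7·y_{n+1}] ⇒ (1 − 1/7z)y_{n+1} = (1 + 6/7z)y_n
  ⇒ R(z) = (1 + 6/7z)/(1 − 1/7z).

Find x<0 with |R(x)|<1.
x=-0.58: |R|=0.4644
R=−1: 1+6/7x = −1+1/7x ⇒ -5/7x=2 ⇒ x=2/(-5/7)=-2.8000
Confirm numerically:
  x=-2.324: |R|=0.74474 <1
  x=-1.768: |R|=0.41150 <1
  x=-1.403: |R|=0.16875 <1
  x=-3.169: |R|=1.18143 >1
  x=-3.093: |R|=1.14515 >1
Interval (-2.8000, 0).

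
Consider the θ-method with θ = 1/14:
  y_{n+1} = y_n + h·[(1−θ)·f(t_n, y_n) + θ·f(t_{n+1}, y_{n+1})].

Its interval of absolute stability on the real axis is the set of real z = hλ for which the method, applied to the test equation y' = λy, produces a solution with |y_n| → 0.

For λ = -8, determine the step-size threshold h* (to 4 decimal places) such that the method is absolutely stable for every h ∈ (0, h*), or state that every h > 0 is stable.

(-2.3333,0); λ=-8 ⇒ h* = (7/3)/8 = 0.2917.

Test eqn y'=λy, z=hλ:
  y_{n+1} = y_n + z·[13/14·y_n + 1/14·y_{n+1}] ⇒ (1 − 1/14z)y_{n+1} = (1 + 13/14z)y_n
  R(z) = (1 + 13/14z)/(1 − 1/14z).

Boundary: |R(x)|=1, x<0.
x=-1.58: |R|=0.4198
R=−1: 1+13/14x = −1+1/14x ⇒ -6/7x=2 ⇒ x=2/(-6/7)=-2.3333
Confirm numerically:
  x=-1.833: |R|=0.62079 <1
  x=-1.782: |R|=0.58079 <1
  x=-1.745: |R|=0.55160 <1
  x=-2.926: |R|=1.42018 >1
  x=-2.716: |R|=1.27471 >1
  x=-2.394: |R|=1.04441 >1
So |R|<1 on (-2.3333, 0).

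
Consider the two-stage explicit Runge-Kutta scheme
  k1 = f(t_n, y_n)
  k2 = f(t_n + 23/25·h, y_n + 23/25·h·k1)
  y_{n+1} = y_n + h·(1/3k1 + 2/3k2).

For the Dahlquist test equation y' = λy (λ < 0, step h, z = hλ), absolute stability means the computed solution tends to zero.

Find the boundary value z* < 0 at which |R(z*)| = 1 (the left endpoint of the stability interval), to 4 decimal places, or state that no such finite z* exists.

left endpoint -1.6304.

Test eqn y'=λy, z=hλ:
  k1=λy_n ⇒ h·k1=z·y_n;  k2=λ(1+23/25z)y_n ⇒ h·k2=z(1+23/25z)y_n
  y_{n+1}/y_n = 1 + 1/3z + 2/3z(1+23/25z) = 1 + z + 46/75z²
  R(z) = 1 + z + 46/75z².

Find x<0 with |R(x)|<1.
x=-1.6: |R|=0.9701
R=1: x+46/75x²=0 ⇒ x=−75/46=-1.6304; min R=1−1/(4·46/75)=0.5924>−1
Confirm numerically:
  x=-1.431: |R|=0.82496 <1
  x=-1.378: |R|=0.78665 <1
  x=-1.100: |R|=0.64213 <1
  x=-0.789: |R|=0.59281 <1
  x=-2.156: |R|=1.69498 >1
  x=-2.106: |R|=1.61428 >1
Interval (-1.6304, 0).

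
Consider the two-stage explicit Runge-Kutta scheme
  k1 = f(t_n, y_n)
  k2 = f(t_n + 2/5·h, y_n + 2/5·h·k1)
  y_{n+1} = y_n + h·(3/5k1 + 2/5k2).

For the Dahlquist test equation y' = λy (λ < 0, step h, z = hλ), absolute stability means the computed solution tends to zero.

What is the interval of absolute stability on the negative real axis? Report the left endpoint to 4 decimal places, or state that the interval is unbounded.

With y'=λy (z=hλ):
  k1=λy_n ⇒ h·k1=z·y_n;  k2=λ(1+2/5z)y_n ⇒ h·k2=z(1+2/5z)y_n
  y_{n+1}/y_n = 1 + 3/5z + 2/5z(1+2/5z) = 1 + z + 4/25z²
  ⇒ R(z) = 1 + z + 4/25z².

Need |R(x)|<1, x<0.
x=-1.43: |R|=0.1028
R=1: x+4/25x²=0 ⇒ x=−25/4=-6.2500; min R=1−1/(4·4/25)=-0.5625>−1
Confirm numerically:
  x=-4.752: |R|=0.13896 <1
  x=-4.228: |R|=0.36784 <1
  x=-3.906: |R|=0.46491 <1
  x=-6.686: |R|=1.46642 >1
  x=-6.435: |R|=1.19048 >1
Stable set (-6.2500, 0).

z∈(-6.2500,0).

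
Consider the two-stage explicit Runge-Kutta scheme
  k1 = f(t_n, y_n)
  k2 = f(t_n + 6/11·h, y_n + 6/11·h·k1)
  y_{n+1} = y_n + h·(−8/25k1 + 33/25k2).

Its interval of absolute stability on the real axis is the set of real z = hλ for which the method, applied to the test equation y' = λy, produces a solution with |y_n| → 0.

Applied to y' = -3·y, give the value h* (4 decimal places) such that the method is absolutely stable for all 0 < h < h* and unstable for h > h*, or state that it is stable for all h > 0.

(-1.3889,0); λ=-3 ⇒ h* = (25/18)/3 = 0.4630.

Set f=λy, z=hλ:
  k1=λy_n ⇒ h·k1=z·y_n;  k2=λ(1+6/11z)y_n ⇒ h·k2=z(1+6/11z)y_n
  y_{n+1}/y_n = 1 − 8/25z + 33/25z(1+6/11z) = 1 + z + 18/25z²
  so R(z) = 1 + z + 18/25z².

Find x<0 with |R(x)|<1.
x=-0.72: |R|=0.6532
R=1: x+18/25x²=0 ⇒ x=−25/18=-1.3889; min R=1−1/(4·18/25)=0.6528>−1
Confirm numerically:
  x=-0.702: |R|=0.65282 <1
  x=-0.692: |R|=0.65278 <1
  x=-0.661: |R|=0.65358 <1
  x=-1.859: |R|=1.62923 >1
  x=-1.734: |R|=1.43086 >1
  x=-1.697: |R|=1.37646 >1
Stable set (-1.3889, 0).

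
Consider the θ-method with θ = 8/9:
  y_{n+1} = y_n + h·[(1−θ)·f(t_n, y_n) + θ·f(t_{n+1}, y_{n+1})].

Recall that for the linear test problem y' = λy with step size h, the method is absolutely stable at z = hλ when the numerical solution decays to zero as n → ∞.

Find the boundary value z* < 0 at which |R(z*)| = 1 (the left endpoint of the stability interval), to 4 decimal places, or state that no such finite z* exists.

unbounded; (−∞, 0).

With y'=λy (z=hλ):
  y_{n+1} = y_n + z·[1/9·y_n + 8/9·y_{n+1}] ⇒ (1 − 8/9z)y_{n+1} = (1 + 1/9z)y_n
  R(z) = (1 + 1/9z)/(1 − 8/9z).

Boundary: |R(x)|=1, x<0.
x=-0.93: |R|=0.4909
x=-2: |R|=0.2800
x=-10: |R|=0.0112
x=-100: |R|=0.1125
θ=8/9≥1/2 ⇒ |1+1/9x|<|1−8/9x| ∀x<0 ⇒ unbounded interval.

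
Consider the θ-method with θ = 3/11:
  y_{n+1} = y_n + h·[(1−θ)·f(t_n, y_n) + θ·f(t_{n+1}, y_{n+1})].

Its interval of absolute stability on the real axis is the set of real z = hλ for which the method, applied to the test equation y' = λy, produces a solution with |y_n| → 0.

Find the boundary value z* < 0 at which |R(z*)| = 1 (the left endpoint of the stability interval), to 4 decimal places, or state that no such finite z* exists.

z* = -4.4000.

Test eqn y'=λy, z=hλ:
  y_{n+1} = y_n + z·[8/11·y_n + 3/11·y_{n+1}] ⇒ (1 − 3/11z)y_{n+1} = (1 + 8/11z)y_n
  Hence R(z) = (1 + 8/11z)/(1 − 3/11z).

Boundary: |R(x)|=1, x<0.
x=-1.45: |R|=0.0391
R=−1: 1+8/11x = −1+3/11x ⇒ -5/11x=2 ⇒ x=2/(-5/11)=-4.4000
Confirm numerically:
  x=-2.937: |R|=0.63076 <1
  x=-2.370: |R|=0.43954 <1
  x=-2.262: |R|=0.39897 <1
  x=-4.995: |R|=1.11449 >1
  x=-4.694: |R|=1.05861 >1
So |R|<1 on (-4.4000, 0).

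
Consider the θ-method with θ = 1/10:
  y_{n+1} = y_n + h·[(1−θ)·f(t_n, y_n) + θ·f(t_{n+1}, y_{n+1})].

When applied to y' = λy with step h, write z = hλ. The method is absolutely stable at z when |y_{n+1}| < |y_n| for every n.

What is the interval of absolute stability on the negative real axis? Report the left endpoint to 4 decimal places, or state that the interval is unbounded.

Set f=λy, z=hλ:
  y_{n+1} = y_n + z·[9/10·y_n + 1/10·y_{n+1}] ⇒ (1 − 1/10z)y_{n+1} = (1 + 9/10z)y_n
  so R(z) = (1 + 9/10z)/(1 − 1/10z).

Boundary: |R(x)|=1, x<0.
x=-1.36: |R|=0.1972
R=−1: 1+9/10x = −1+1/10x ⇒ -4/5x=2 ⇒ x=2/(-4/5)=-2.5000
Confirm numerically:
  x=-1.824: |R|=0.54263 <1
  x=-1.686: |R|=0.44275 <1
  x=-1.675: |R|=0.43469 <1
  x=-1.362: |R|=0.19873 <1
  x=-3.080: |R|=1.35474 >1
  x=-2.890: |R|=1.24205 >1
So |R|<1 on (-2.5000, 0).

z∈(-2.5000,0).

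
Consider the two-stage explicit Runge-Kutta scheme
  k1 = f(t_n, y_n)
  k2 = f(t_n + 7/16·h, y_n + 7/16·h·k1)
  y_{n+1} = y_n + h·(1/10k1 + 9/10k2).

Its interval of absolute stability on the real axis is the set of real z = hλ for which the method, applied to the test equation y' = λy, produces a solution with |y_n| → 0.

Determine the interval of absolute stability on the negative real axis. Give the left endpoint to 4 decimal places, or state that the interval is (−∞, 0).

z∈(-2.5397,0).

Test eqn y'=λy, z=hλ:
  k1=λy_n ⇒ h·k1=z·y_n;  k2=λ(1+7/16z)y_n ⇒ h·k2=z(1+7/16z)y_n
  y_{n+1}/y_n = 1 + 1/10z + 9/10z(1+7/16z) = 1 + z + 63/160z²
  R(z) = 1 + z + 63/160z².

Need |R(x)|<1, x<0.
x=-1.08: |R|=0.3793
R=1: x+63/160x²=0 ⇒ x=−160/63=-2.5397; min R=1−1/(4·63/160)=0.3651>−1
Confirm numerically:
  x=-1.974: |R|=0.56032 <1
  x=-1.488: |R|=0.38382 <1
  x=-1.412: |R|=0.37304 <1
  x=-2.917: |R|=1.43338 >1
  x=-2.754: |R|=1.23240 >1
  x=-2.660: |R|=1.12602 >1
Interval (-2.5397, 0).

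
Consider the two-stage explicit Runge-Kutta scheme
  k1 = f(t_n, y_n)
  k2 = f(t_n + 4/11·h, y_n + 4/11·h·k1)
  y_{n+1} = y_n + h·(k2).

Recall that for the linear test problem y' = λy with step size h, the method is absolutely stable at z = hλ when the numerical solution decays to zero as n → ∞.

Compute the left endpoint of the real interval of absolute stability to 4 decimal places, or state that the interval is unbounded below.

Test eqn y'=λy, z=hλ:
  k1=λy_n ⇒ h·k1=z·y_n;  k2=λ(1+4/11z)y_n ⇒ h·k2=z(1+4/11z)y_n
  y_{n+1}/y_n = 1 + z(1+4/11z) = 1 + z + 4/11z²
  Hence R(z) = 1 + z + 4/11z².

Need |R(x)|<1, x<0.
x=-1.03: |R|=0.3558
R=1: x+4/11x²=0 ⇒ x=−11/4=-2.7500; min R=1−1/(4·4/11)=0.3125>−1
Confirm numerically:
  x=-2.578: |R|=0.83876 <1
  x=-2.345: |R|=0.65465 <1
  x=-2.009: |R|=0.45867 <1
  x=-1.425: |R|=0.31341 <1
  x=-3.349: |R|=1.72947 >1
  x=-3.205: |R|=1.53028 >1
  x=-2.876: |R|=1.13177 >1
Interval (-2.7500, 0).

left endpoint -2.7500.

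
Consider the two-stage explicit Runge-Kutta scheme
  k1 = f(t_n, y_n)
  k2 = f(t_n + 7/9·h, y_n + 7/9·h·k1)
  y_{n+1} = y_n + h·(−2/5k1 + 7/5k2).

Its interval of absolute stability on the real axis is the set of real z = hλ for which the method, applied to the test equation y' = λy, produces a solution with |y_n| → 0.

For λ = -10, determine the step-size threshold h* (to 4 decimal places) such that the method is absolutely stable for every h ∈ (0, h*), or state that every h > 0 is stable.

With y'=λy (z=hλ):
  k1=λy_n ⇒ h·k1=z·y_n;  k2=λ(1+7/9z)y_n ⇒ h·k2=z(1+7/9z)y_n
  y_{n+1}/y_n = 1 − 2/5z + 7/5z(1+7/9z) = 1 + z + 49/45z²
  so R(z) = 1 + z + 49/45z².

Solve |R(x)|<1 on ℝ⁻.
x=-1.58: |R|=2.1383
R=1: x+49/45x²=0 ⇒ x=−45/49=-0.9184; min R=1−1/(4·49/45)=0.7704>−1
Confirm numerically:
  x=-0.758: |R|=0.86764 <1
  x=-0.636: |R|=0.80445 <1
  x=-0.510: |R|=0.77322 <1
  x=-0.418: |R|=0.77226 <1
  x=-1.421: |R|=1.77773 >1
  x=-1.258: |R|=1.46524 >1
Interval (-0.9184, 0).

(-0.9184,0); λ=-10 ⇒ h* = (45/49)/10 = 0.0918.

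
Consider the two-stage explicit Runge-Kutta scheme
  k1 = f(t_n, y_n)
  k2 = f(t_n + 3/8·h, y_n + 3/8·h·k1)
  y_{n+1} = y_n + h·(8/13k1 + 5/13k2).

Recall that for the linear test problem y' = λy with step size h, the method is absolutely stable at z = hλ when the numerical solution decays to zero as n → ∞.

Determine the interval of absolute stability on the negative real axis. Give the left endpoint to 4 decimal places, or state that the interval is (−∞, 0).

z∈(-6.9333,0).

Test eqn y'=λy, z=hλ:
  k1=λy_n ⇒ h·k1=z·y_n;  k2=λ(1+3/8z)y_n ⇒ h·k2=z(1+3/8z)y_n
  y_{n+1}/y_n = 1 + 8/13z + 5/13z(1+3/8z) = 1 + z + 15/104z²
  Hence R(z) = 1 + z + 15/104z².

Need |R(x)|<1, x<0.
x=-0.38: |R|=0.6408
R=1: x+15/104x²=0 ⇒ x=−104/15=-6.9333; min R=1−1/(4·15/104)=-0.7333>−1
Confirm numerically:
  x=-4.582: |R|=0.55391 <1
  x=-4.232: |R|=0.64885 <1
  x=-4.026: |R|=0.68821 <1
  x=-7.226: |R|=1.30502 >1
  x=-7.154: |R|=1.22769 >1
Stable set (-6.9333, 0).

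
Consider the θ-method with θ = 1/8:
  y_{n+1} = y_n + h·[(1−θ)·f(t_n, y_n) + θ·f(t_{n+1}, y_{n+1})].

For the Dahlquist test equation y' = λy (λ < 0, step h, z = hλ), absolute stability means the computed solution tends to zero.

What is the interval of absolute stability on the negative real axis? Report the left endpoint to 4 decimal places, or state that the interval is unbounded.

Set f=λy, z=hλ:
  y_{n+1} = y_n + z·[7/8·y_n + 1/8·y_{n+1}] ⇒ (1 − 1/8z)y_{n+1} = (1 + 7/8z)y_n
  so R(z) = (1 + 7/8z)/(1 − 1/8z).

Solve |R(x)|<1 on ℝ⁻.
x=-0.69: |R|=0.3648
R=−1: 1+7/8x = −1+1/8x ⇒ -3/4x=2 ⇒ x=2/(-3/4)=-2.6667
Confirm numerically:
  x=-2.221: |R|=0.73838 <1
  x=-2.118: |R|=0.67464 <1
  x=-2.114: |R|=0.67214 <1
  x=-1.593: |R|=0.32847 <1
  x=-2.879: |R|=1.11711 >1
  x=-2.838: |R|=1.09485 >1
Interval (-2.6667, 0).

(-2.6667, 0).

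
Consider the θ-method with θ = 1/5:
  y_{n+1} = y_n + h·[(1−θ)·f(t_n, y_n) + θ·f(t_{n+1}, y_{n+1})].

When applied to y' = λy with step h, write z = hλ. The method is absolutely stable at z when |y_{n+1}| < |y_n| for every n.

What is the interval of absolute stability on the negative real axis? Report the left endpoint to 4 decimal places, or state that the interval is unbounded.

Set f=λy, z=hλ:
  y_{n+1} = y_n + z·[4/5·y_n + 1/5·y_{n+1}] ⇒ (1 − 1/5z)y_{n+1} = (1 + 4/5z)y_n
  so R(z) = (1 + 4/5z)/(1 − 1/5z).

Solve |R(x)|<1 on ℝ⁻.
x=-0.78: |R|=0.3253
R=−1: 1+4/5x = −1+1/5x ⇒ -3/5x=2 ⇒ x=2/(-3/5)=-3.3333
Confirm numerically:
  x=-3.299: |R|=0.98759 <1
  x=-2.767: |R|=0.78125 <1
  x=-2.005: |R|=0.43112 <1
  x=-3.847: |R|=1.17418 >1
  x=-3.526: |R|=1.06779 >1
  x=-3.413: |R|=1.02841 >1
So |R|<1 on (-3.3333, 0).

(-3.3333, 0).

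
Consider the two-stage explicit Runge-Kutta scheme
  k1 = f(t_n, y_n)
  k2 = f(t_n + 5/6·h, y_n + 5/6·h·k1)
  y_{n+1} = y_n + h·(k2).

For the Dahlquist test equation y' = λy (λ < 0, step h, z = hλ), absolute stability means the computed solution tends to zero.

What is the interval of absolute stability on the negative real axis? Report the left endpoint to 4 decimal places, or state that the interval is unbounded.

(-1.2000, 0).

On y'=λy, z=hλ:
  k1=λy_n ⇒ h·k1=z·y_n;  k2=λ(1+5/6z)y_n ⇒ h·k2=z(1+5/6z)y_n
  y_{n+1}/y_n = 1 + z(1+5/6z) = 1 + z + 5/6z²
  ⇒ R(z) = 1 + z + 5/6z².

Boundary: |R(x)|=1, x<0.
x=-0.84: |R|=0.7480
R=1: x+5/6x²=0 ⇒ x=−6/5=-1.2000; min R=1−1/(4·5/6)=0.7000>−1
Confirm numerically:
  x=-1.026: |R|=0.85123 <1
  x=-0.887: |R|=0.76864 <1
  x=-0.814: |R|=0.73816 <1
  x=-1.670: |R|=1.65408 >1
  x=-1.390: |R|=1.22008 >1
  x=-1.297: |R|=1.10484 >1
Interval (-1.2000, 0).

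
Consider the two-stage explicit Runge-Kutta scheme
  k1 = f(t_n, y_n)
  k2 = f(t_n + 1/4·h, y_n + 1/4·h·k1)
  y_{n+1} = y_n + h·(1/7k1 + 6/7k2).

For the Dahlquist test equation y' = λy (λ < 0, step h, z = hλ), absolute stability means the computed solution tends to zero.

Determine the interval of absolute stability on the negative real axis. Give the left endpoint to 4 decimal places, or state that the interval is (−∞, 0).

z∈(-4.6667,0).

Test eqn y'=λy, z=hλ:
  k1=λy_n ⇒ h·k1=z·y_n;  k2=λ(1+1/4z)y_n ⇒ h·k2=z(1+1/4z)y_n
  y_{n+1}/y_n = 1 + 1/7z + 6/7z(1+1/4z) = 1 + z + 3/14z²
  Hence R(z) = 1 + z + 3/14z².

Boundary: |R(x)|=1, x<0.
x=-0.63: |R|=0.4550
R=1: x+3/14x²=0 ⇒ x=−14/3=-4.6667; min R=1−1/(4·3/14)=-0.1667>−1
Confirm numerically:
  x=-4.415: |R|=0.76191 <1
  x=-3.110: |R|=0.03741 <1
  x=-2.825: |R|=0.11487 <1
  x=-2.795: |R|=0.12099 <1
  x=-5.263: |R|=1.67254 >1
  x=-4.971: |R|=1.32418 >1
  x=-4.753: |R|=1.08793 >1
Interval (-4.6667, 0).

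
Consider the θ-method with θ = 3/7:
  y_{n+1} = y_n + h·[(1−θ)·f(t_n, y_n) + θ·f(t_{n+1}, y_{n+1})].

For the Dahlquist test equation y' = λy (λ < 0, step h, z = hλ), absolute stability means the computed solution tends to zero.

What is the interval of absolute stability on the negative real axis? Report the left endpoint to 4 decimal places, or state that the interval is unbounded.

Set f=λy, z=hλ:
  y_{n+1} = y_n + z·[4/7·y_n + 3/7·y_{n+1}] ⇒ (1 − 3/7z)y_{n+1} = (1 + 4/7z)y_n
  ⇒ R(z) = (1 + 4/7z)/(1 − 3/7z).

Find x<0 with |R(x)|<1.
x=-0.54: |R|=0.5615
R=−1: 1+4/7x = −1+3/7x ⇒ -1/7x=2 ⇒ x=2/(-1/7)=-14.0000
Confirm numerically:
  x=-10.413: |R|=0.90620 <1
  x=-7.846: |R|=0.79848 <1
  x=-6.539: |R|=0.71969 <1
  x=-14.579: |R|=1.01141 >1
  x=-14.068: |R|=1.00138 >1
Interval (-14.0000, 0).

z∈(-14.0000,0).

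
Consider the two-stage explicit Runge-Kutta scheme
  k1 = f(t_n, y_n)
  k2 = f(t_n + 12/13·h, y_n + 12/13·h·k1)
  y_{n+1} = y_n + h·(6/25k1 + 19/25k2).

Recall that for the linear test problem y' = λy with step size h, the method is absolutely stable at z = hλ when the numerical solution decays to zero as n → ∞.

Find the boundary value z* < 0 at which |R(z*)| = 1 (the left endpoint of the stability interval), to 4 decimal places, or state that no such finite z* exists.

Test eqn y'=λy, z=hλ:
  k1=λy_n ⇒ h·k1=z·y_n;  k2=λ(1+12/13z)y_n ⇒ h·k2=z(1+12/13z)y_n
  y_{n+1}/y_n = 1 + 6/25z + 19/25z(1+12/13z) = 1 + z + 228/325z²
  Hence R(z) = 1 + z + 228/325z².

Need |R(x)|<1, x<0.
x=-1.72: |R|=1.3554
R=1: x+228/325x²=0 ⇒ x=−325/228=-1.4254; min R=1−1/(4·228/325)=0.6436>−1
Confirm numerically:
  x=-0.739: |R|=0.64412 <1
  x=-0.613: |R|=0.65062 <1
  x=-0.581: |R|=0.65581 <1
  x=-1.941: |R|=1.70203 >1
  x=-1.874: |R|=1.58972 >1
  x=-1.691: |R|=1.31504 >1
Stable set (-1.4254, 0).

z* = -1.4254.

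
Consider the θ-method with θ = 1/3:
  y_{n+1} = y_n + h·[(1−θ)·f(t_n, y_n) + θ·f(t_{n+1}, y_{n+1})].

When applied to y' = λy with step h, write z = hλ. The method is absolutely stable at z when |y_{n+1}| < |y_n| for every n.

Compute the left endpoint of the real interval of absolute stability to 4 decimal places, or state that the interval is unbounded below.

z* = -6.0000.

On y'=λy, z=hλ:
  y_{n+1} = y_n + z·[2/3·y_n + 1/3·y_{n+1}] ⇒ (1 − 1/3z)y_{n+1} = (1 + 2/3z)y_n
  so R(z) = (1 + 2/3z)/(1 − 1/3z).

Need |R(x)|<1, x<0.
x=-0.66: |R|=0.4590
R=−1: 1+2/3x = −1+1/3x ⇒ -1/3x=2 ⇒ x=2/(-1/3)=-6.0000
Confirm numerically:
  x=-5.735: |R|=0.96966 <1
  x=-4.422: |R|=0.78739 <1
  x=-3.976: |R|=0.70986 <1
  x=-2.514: |R|=0.36779 <1
  x=-6.499: |R|=1.05253 >1
  x=-6.353: |R|=1.03774 >1
So |R|<1 on (-6.0000, 0).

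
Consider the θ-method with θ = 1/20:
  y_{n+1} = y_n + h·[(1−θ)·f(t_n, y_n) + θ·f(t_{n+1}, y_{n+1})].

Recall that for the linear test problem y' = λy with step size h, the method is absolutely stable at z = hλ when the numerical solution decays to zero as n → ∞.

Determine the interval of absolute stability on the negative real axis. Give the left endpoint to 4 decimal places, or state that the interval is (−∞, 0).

Test eqn y'=λy, z=hλ:
  y_{n+1} = y_n + z·[19/20·y_n + 1/20·y_{n+1}] ⇒ (1 − 1/20z)y_{n+1} = (1 + 19/20z)y_n
  ⇒ R(z) = (1 + 19/20z)/(1 − 1/20z).

Need |R(x)|<1, x<0.
x=-0.73: |R|=0.2957
R=−1: 1+19/20x = −1+1/20x ⇒ -9/10x=2 ⇒ x=2/(-9/10)=-2.2222
Confirm numerically:
  x=-1.733: |R|=0.59481 <1
  x=-1.731: |R|=0.59312 <1
  x=-1.348: |R|=0.26288 <1
  x=-1.005: |R|=0.04308 <1
  x=-2.451: |R|=1.18342 >1
  x=-2.444: |R|=1.17786 >1
Interval (-2.2222, 0).

(-2.2222, 0).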